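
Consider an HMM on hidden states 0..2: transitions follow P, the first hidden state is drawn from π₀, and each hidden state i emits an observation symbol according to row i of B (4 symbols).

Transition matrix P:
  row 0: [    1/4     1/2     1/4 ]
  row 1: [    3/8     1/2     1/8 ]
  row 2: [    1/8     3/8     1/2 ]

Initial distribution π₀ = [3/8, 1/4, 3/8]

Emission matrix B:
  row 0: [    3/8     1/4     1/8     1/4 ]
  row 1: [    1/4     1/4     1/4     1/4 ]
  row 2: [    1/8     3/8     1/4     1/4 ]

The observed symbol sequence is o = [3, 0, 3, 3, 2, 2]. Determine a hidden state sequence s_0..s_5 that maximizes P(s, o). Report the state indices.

t=0: δ = [9.375e-02, 6.250e-02, 9.375e-02]  (obs o_0=3)
t=1: δ = [8.789e-03, 1.172e-02, 5.859e-03]  ψ = [0, 0, 2]  (obs o_1=0)
t=2: δ = [1.099e-03, 1.465e-03, 7.324e-04]  ψ = [1, 1, 2]  (obs o_2=3)
t=3: δ = [1.373e-04, 1.831e-04, 9.155e-05]  ψ = [1, 1, 2]  (obs o_3=3)
t=4: δ = [8.583e-06, 2.289e-05, 1.144e-05]  ψ = [1, 1, 2]  (obs o_4=2)
t=5: δ = [1.073e-06, 2.861e-06, 1.431e-06]  ψ = [1, 1, 2]  (obs o_5=2)
backtrack: best end state = 1; path = [0, 1, 1, 1, 1, 1]

path = [0, 1, 1, 1, 1, 1]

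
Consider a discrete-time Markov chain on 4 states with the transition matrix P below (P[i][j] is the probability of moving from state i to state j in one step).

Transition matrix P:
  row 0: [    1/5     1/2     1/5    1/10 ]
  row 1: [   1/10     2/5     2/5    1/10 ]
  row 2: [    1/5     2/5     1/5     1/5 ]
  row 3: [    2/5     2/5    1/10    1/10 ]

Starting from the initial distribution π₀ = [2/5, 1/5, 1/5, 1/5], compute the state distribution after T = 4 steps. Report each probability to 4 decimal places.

t=0: π = [0.4000, 0.2000, 0.2000, 0.2000]
t=1: π = [0.2200, 0.4400, 0.2200, 0.1200]
t=2: π = [0.1800, 0.4220, 0.2760, 0.1220]
t=3: π = [0.1822, 0.4180, 0.2722, 0.1276]
t=4: π = [0.1837, 0.4182, 0.2708, 0.1272]

π = [0.1837, 0.4182, 0.2708, 0.1272]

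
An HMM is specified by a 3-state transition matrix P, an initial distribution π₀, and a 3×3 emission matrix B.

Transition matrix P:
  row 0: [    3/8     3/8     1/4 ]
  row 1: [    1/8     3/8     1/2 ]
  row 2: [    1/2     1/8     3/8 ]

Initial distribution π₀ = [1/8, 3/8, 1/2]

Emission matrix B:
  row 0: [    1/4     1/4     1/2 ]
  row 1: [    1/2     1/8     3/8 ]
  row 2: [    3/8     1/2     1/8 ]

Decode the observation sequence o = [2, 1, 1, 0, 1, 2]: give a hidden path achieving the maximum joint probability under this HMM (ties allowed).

path = [1, 2, 0, 1, 2, 0]

t=0: δ = [6.250e-02, 1.406e-01, 6.250e-02]  (obs o_0=2)
t=1: δ = [7.812e-03, 6.592e-03, 3.516e-02]  ψ = [2, 1, 1]  (obs o_1=1)
t=2: δ = [4.395e-03, 5.493e-04, 6.592e-03]  ψ = [2, 2, 2]  (obs o_2=1)
t=3: δ = [8.240e-04, 8.240e-04, 9.270e-04]  ψ = [2, 0, 2]  (obs o_3=0)
t=4: δ = [1.159e-04, 3.862e-05, 2.060e-04]  ψ = [2, 0, 1]  (obs o_4=1)
t=5: δ = [5.150e-05, 1.629e-05, 9.656e-06]  ψ = [2, 0, 2]  (obs o_5=2)
backtrack: best end state = 0; path = [1, 2, 0, 1, 2, 0]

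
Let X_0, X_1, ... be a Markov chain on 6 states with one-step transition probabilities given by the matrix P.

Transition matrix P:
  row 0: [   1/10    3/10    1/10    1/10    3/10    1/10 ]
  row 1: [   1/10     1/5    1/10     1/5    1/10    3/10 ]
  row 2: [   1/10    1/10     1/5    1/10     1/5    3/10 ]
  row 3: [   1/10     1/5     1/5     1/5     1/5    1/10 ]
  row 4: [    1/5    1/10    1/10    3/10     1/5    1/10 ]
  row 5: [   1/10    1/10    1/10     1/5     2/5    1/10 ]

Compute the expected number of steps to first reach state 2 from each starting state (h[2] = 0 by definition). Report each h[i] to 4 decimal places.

First-step conditioning: h[2] = 0; for i ≠ 2, h[i] = 1 + Σ_k P[i][k]·h[k].
  h[0] = 1 + 1/10·h[0] + 3/10·h[1] + 1/10·h[3] + 3/10·h[4] + 1/10·h[5]
  h[1] = 1 + 1/10·h[0] + 1/5·h[1] + 1/5·h[3] + 1/10·h[4] + 3/10·h[5]
  h[3] = 1 + 1/10·h[0] + 1/5·h[1] + 1/5·h[3] + 1/5·h[4] + 1/10·h[5]
  h[4] = 1 + 1/5·h[0] + 1/10·h[1] + 3/10·h[3] + 1/5·h[4] + 1/10·h[5]
  h[5] = 1 + 1/10·h[0] + 1/10·h[1] + 1/5·h[3] + 2/5·h[4] + 1/10·h[5]
Solving the 5×5 linear system over states ≠ 2 gives exactly h = [37540/4501, 37220/4501, 0, 33480/4501, 36860/4501, 37130/4501] (h[2] = 0 is the target).

h = [8.3404, 8.2693, 0.0000, 7.4383, 8.1893, 8.2493]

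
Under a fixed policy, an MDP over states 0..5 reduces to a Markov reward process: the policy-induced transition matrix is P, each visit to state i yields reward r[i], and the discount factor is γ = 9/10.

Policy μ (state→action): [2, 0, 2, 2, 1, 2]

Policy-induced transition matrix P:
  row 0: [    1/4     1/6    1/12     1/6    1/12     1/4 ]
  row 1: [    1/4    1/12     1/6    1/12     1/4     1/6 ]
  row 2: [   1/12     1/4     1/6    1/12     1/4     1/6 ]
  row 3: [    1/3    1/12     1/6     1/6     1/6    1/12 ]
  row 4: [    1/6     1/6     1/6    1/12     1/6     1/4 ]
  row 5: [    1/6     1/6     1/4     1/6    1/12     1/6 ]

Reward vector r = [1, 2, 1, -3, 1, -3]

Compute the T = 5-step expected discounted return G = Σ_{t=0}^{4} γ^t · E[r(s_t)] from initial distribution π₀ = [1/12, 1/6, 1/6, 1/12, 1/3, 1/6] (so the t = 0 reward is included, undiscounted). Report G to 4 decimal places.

t=0: π = [0.0833, 0.1667, 0.1667, 0.0833, 0.3333, 0.1667], E[r] = 0.1667, γ^t·E[r] = 0.166667, running G = 0.166667
t=1: π = [0.1875, 0.1597, 0.1736, 0.1111, 0.1736, 0.1944], E[r] = -0.0625, γ^t·E[r] = -0.056250, running G = 0.110417
t=2: π = [0.1997, 0.1586, 0.1672, 0.1244, 0.1626, 0.1875], E[r] = -0.0891, γ^t·E[r] = -0.072188, running G = 0.038229
t=3: π = [0.2033, 0.1570, 0.1657, 0.1260, 0.1616, 0.1865], E[r] = -0.0928, γ^t·E[r] = -0.067641, running G = -0.029411
t=4: π = [0.2039, 0.1569, 0.1653, 0.1263, 0.1611, 0.1866], E[r] = -0.0947, γ^t·E[r] = -0.062113, running G = -0.091525

G = -0.0915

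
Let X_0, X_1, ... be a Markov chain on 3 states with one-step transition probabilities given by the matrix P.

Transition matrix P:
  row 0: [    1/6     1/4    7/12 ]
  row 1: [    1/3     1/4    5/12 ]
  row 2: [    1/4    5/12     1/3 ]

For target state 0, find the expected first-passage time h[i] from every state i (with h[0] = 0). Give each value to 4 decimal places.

h = [0.0000, 3.3191, 3.5745]

First-step conditioning: h[0] = 0; for i ≠ 0, h[i] = 1 + Σ_k P[i][k]·h[k].
  h[1] = 1 + 1/4·h[1] + 5/12·h[2]
  h[2] = 1 + 5/12·h[1] + 1/3·h[2]
Solving the 2×2 linear system over states ≠ 0 gives exactly h = [0, 156/47, 168/47] (h[0] = 0 is the target).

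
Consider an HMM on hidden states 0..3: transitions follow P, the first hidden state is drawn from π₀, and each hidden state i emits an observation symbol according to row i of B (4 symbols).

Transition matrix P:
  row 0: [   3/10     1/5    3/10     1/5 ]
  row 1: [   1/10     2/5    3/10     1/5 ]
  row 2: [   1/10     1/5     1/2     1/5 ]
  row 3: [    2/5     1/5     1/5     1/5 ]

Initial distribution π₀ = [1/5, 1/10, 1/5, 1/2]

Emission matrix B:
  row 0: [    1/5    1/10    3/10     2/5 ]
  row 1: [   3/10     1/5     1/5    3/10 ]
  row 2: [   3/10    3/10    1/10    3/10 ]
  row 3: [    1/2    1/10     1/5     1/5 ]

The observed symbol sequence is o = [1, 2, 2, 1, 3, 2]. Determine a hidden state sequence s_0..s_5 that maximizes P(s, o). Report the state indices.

path = [3, 0, 0, 2, 2, 2]

t=0: δ = [2.000e-02, 2.000e-02, 6.000e-02, 5.000e-02]  (obs o_0=1)
t=1: δ = [6.000e-03, 2.400e-03, 3.000e-03, 2.400e-03]  ψ = [3, 2, 2, 2]  (obs o_1=2)
t=2: δ = [5.400e-04, 2.400e-04, 1.800e-04, 2.400e-04]  ψ = [0, 0, 0, 0]  (obs o_2=2)
t=3: δ = [1.620e-05, 2.160e-05, 4.860e-05, 1.080e-05]  ψ = [0, 0, 0, 0]  (obs o_3=1)
t=4: δ = [1.944e-06, 2.916e-06, 7.290e-06, 1.944e-06]  ψ = [0, 2, 2, 2]  (obs o_4=3)
t=5: δ = [2.333e-07, 2.916e-07, 3.645e-07, 2.916e-07]  ψ = [3, 2, 2, 2]  (obs o_5=2)
backtrack: best end state = 2; path = [3, 0, 0, 2, 2, 2]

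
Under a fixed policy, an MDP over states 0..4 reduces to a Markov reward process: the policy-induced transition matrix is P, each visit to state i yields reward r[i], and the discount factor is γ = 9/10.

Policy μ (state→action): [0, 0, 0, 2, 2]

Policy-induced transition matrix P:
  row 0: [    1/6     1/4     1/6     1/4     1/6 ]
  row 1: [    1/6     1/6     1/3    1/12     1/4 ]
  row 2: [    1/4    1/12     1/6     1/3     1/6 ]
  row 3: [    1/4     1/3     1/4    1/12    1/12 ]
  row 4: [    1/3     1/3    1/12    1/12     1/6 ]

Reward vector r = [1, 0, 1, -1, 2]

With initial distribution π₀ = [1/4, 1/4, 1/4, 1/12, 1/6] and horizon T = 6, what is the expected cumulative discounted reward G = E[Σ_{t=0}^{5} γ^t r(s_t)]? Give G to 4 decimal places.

t=0: π = [0.2500, 0.2500, 0.2500, 0.0833, 0.1667], E[r] = 0.7500, γ^t·E[r] = 0.750000, running G = 0.750000
t=1: π = [0.2222, 0.2083, 0.2014, 0.1875, 0.1806], E[r] = 0.5972, γ^t·E[r] = 0.537500, running G = 1.287500
t=2: π = [0.2292, 0.2297, 0.2020, 0.1707, 0.1684], E[r] = 0.5972, γ^t·E[r] = 0.483750, running G = 1.771250
t=3: π = [0.2258, 0.2255, 0.2052, 0.1720, 0.1716], E[r] = 0.6021, γ^t·E[r] = 0.438926, running G = 2.210176
t=4: π = [0.2267, 0.2257, 0.2043, 0.1723, 0.1711], E[r] = 0.6010, γ^t·E[r] = 0.394290, running G = 2.604465
t=5: π = [0.2266, 0.2258, 0.2044, 0.1722, 0.1711], E[r] = 0.6010, γ^t·E[r] = 0.354874, running G = 2.959340

G = 2.9593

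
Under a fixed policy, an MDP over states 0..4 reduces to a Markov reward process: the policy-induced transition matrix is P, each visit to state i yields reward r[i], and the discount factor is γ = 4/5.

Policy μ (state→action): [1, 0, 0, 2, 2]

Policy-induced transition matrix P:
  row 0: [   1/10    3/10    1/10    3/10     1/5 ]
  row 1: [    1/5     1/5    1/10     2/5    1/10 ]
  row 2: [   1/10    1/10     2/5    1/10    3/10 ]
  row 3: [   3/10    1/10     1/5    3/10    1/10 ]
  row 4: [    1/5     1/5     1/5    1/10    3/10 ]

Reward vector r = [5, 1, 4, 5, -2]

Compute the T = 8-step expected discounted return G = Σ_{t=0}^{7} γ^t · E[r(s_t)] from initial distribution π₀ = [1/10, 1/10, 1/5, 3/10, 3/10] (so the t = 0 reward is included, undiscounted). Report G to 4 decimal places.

t=0: π = [0.1000, 0.1000, 0.2000, 0.3000, 0.3000], E[r] = 2.3000, γ^t·E[r] = 2.300000, running G = 2.300000
t=1: π = [0.2000, 0.1600, 0.2200, 0.2100, 0.2100], E[r] = 2.6700, γ^t·E[r] = 2.136000, running G = 4.436000
t=2: π = [0.1790, 0.1770, 0.2080, 0.2300, 0.2060], E[r] = 2.6420, γ^t·E[r] = 1.690880, running G = 6.126880
t=3: π = [0.1843, 0.1741, 0.2060, 0.2349, 0.2007], E[r] = 2.6927, γ^t·E[r] = 1.378662, running G = 7.505542
t=4: π = [0.1845, 0.1743, 0.2054, 0.2361, 0.1998], E[r] = 2.6989, γ^t·E[r] = 1.105465, running G = 8.611008
t=5: π = [0.1846, 0.1743, 0.2052, 0.2364, 0.1995], E[r] = 2.7013, γ^t·E[r] = 0.885159, running G = 9.496167
t=6: π = [0.1847, 0.1743, 0.2051, 0.2365, 0.1994], E[r] = 2.7019, γ^t·E[r] = 0.708281, running G = 10.204448
t=7: π = [0.1847, 0.1743, 0.2051, 0.2365, 0.1994], E[r] = 2.7020, γ^t·E[r] = 0.566659, running G = 10.771107

G = 10.7711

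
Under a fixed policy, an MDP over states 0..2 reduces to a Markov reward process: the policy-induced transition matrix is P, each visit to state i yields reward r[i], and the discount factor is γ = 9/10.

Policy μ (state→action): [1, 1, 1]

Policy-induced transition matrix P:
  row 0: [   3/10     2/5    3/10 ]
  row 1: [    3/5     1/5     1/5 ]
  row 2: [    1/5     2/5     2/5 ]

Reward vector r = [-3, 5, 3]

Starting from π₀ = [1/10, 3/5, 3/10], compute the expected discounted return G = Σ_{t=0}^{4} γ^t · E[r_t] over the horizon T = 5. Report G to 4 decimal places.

t=0: π = [0.1000, 0.6000, 0.3000], E[r] = 3.6000, γ^t·E[r] = 3.600000, running G = 3.600000
t=1: π = [0.4500, 0.2800, 0.2700], E[r] = 0.8600, γ^t·E[r] = 0.774000, running G = 4.374000
t=2: π = [0.3570, 0.3440, 0.2990], E[r] = 1.5460, γ^t·E[r] = 1.252260, running G = 5.626260
t=3: π = [0.3733, 0.3312, 0.2955], E[r] = 1.4226, γ^t·E[r] = 1.037075, running G = 6.663335
t=4: π = [0.3698, 0.3338, 0.2964], E[r] = 1.4487, γ^t·E[r] = 0.950466, running G = 7.613801

G = 7.6138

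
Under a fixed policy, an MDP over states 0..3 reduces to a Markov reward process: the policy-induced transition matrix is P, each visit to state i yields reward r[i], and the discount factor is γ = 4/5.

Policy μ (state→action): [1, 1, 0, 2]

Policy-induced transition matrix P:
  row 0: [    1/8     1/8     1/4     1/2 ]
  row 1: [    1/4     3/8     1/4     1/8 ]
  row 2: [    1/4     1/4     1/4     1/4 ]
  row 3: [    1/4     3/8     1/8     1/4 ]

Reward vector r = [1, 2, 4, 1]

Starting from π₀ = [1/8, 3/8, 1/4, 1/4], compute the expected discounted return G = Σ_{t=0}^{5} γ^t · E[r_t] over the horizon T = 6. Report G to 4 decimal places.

G = 7.3740

t=0: π = [0.1250, 0.3750, 0.2500, 0.2500], E[r] = 2.1250, γ^t·E[r] = 2.125000, running G = 2.125000
t=1: π = [0.2344, 0.3125, 0.2188, 0.2344], E[r] = 1.9688, γ^t·E[r] = 1.575000, running G = 3.700000
t=2: π = [0.2207, 0.2891, 0.2207, 0.2695], E[r] = 1.9512, γ^t·E[r] = 1.248750, running G = 4.948750
t=3: π = [0.2224, 0.2922, 0.2163, 0.2690], E[r] = 1.9412, γ^t·E[r] = 0.993875, running G = 5.942625
t=4: π = [0.2222, 0.2924, 0.2164, 0.2691], E[r] = 1.9415, γ^t·E[r] = 0.795225, running G = 6.737850
t=5: π = [0.2222, 0.2924, 0.2164, 0.2690], E[r] = 1.9415, γ^t·E[r] = 0.636191, running G = 7.374041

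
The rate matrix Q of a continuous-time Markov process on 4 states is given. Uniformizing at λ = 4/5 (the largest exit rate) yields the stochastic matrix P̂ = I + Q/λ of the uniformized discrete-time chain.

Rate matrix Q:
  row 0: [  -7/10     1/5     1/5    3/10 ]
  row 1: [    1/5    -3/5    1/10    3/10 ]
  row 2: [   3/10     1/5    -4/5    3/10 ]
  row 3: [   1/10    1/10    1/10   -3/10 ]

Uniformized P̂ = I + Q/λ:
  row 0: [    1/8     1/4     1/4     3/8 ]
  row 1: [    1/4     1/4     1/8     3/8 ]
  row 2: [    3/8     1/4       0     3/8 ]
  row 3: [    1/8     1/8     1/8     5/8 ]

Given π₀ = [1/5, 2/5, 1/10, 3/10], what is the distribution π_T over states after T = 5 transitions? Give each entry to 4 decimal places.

π = [0.1813, 0.1876, 0.1313, 0.4998]

t=0: π = [0.2000, 0.4000, 0.1000, 0.3000]
t=1: π = [0.2000, 0.2125, 0.1375, 0.4500]
t=2: π = [0.1859, 0.1938, 0.1328, 0.4875]
t=3: π = [0.1824, 0.1891, 0.1316, 0.4969]
t=4: π = [0.1815, 0.1879, 0.1313, 0.4992]
t=5: π = [0.1813, 0.1876, 0.1313, 0.4998]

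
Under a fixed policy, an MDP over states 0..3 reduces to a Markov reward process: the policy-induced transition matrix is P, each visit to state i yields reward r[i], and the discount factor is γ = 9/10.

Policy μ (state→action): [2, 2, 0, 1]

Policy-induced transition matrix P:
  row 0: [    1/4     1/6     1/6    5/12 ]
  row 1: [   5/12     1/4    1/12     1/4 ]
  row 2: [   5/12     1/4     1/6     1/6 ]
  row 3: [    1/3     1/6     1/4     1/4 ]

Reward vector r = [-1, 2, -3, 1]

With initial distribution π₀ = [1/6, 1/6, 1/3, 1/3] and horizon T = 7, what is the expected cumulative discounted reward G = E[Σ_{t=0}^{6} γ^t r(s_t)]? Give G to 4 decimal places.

G = -1.2703

t=0: π = [0.1667, 0.1667, 0.3333, 0.3333], E[r] = -0.5000, γ^t·E[r] = -0.500000, running G = -0.500000
t=1: π = [0.3611, 0.2083, 0.1806, 0.2500], E[r] = -0.2361, γ^t·E[r] = -0.212500, running G = -0.712500
t=2: π = [0.3356, 0.1991, 0.1701, 0.2951], E[r] = -0.1528, γ^t·E[r] = -0.123750, running G = -0.836250
t=3: π = [0.3361, 0.1974, 0.1747, 0.2918], E[r] = -0.1735, γ^t·E[r] = -0.126492, running G = -0.962742
t=4: π = [0.3363, 0.1977, 0.1745, 0.2915], E[r] = -0.1731, γ^t·E[r] = -0.113569, running G = -1.076311
t=5: π = [0.3363, 0.1977, 0.1745, 0.2915], E[r] = -0.1729, γ^t·E[r] = -0.102091, running G = -1.178402
t=6: π = [0.3363, 0.1977, 0.1745, 0.2915], E[r] = -0.1729, γ^t·E[r] = -0.091888, running G = -1.270289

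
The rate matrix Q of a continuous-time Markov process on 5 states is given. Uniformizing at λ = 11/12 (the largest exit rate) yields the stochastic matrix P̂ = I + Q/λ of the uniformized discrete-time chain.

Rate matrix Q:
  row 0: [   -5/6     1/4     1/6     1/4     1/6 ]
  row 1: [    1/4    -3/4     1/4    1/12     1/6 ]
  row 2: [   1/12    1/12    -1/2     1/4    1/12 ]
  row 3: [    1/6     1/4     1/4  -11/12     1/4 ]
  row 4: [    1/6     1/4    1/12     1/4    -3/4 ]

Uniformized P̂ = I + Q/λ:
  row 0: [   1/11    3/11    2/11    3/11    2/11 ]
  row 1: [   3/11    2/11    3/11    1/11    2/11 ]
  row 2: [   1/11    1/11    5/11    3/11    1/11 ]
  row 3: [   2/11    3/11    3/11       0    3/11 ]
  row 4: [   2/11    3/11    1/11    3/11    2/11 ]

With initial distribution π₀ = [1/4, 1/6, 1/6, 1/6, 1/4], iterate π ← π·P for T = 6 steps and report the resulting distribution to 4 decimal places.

t=0: π = [0.2500, 0.1667, 0.1667, 0.1667, 0.2500]
t=1: π = [0.1591, 0.2273, 0.2348, 0.1970, 0.1818]
t=2: π = [0.1667, 0.2094, 0.2679, 0.1777, 0.1784]
t=3: π = [0.1613, 0.2050, 0.2739, 0.1862, 0.1736]
t=4: π = [0.1609, 0.2043, 0.2763, 0.1847, 0.1738]
t=5: π = [0.1606, 0.2039, 0.2767, 0.1852, 0.1735]
t=6: π = [0.1606, 0.2039, 0.2769, 0.1851, 0.1735]

π = [0.1606, 0.2039, 0.2769, 0.1851, 0.1735]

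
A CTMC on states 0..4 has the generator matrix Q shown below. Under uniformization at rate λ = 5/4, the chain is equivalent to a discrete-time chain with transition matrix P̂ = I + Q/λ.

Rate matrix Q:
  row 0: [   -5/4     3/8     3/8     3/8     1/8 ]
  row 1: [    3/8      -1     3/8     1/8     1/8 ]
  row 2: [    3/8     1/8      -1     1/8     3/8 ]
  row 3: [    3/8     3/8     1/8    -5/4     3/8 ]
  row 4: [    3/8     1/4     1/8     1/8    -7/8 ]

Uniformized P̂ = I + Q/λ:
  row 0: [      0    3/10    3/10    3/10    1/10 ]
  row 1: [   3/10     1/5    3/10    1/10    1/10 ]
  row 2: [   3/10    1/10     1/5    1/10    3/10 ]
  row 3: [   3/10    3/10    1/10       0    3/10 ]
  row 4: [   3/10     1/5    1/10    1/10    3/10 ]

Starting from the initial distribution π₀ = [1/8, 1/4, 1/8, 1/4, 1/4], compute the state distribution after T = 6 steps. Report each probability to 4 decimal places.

π = [0.2307, 0.2154, 0.2103, 0.1329, 0.2107]

t=0: π = [0.1250, 0.2500, 0.1250, 0.2500, 0.2500]
t=1: π = [0.2625, 0.2250, 0.1875, 0.1000, 0.2250]
t=2: π = [0.2213, 0.2175, 0.2163, 0.1425, 0.2025]
t=3: π = [0.2336, 0.2148, 0.2094, 0.1300, 0.2123]
t=4: π = [0.2299, 0.2154, 0.2106, 0.1337, 0.2103]
t=5: π = [0.2310, 0.2153, 0.2101, 0.1326, 0.2109]
t=6: π = [0.2307, 0.2154, 0.2103, 0.1329, 0.2107]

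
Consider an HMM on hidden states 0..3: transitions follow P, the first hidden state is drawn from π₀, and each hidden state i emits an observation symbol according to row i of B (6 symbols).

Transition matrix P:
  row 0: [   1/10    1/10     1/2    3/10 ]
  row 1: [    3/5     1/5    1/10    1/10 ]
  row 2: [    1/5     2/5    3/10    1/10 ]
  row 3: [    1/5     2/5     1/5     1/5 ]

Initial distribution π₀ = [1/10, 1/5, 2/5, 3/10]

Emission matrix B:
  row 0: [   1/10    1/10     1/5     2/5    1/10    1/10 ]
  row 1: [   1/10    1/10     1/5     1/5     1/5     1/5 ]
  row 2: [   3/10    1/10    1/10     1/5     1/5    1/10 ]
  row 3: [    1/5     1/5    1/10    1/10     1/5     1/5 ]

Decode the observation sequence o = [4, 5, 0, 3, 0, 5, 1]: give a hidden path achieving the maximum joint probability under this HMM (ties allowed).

t=0: δ = [1.000e-02, 4.000e-02, 8.000e-02, 6.000e-02]  (obs o_0=4)
t=1: δ = [2.400e-03, 6.400e-03, 2.400e-03, 2.400e-03]  ψ = [1, 2, 2, 3]  (obs o_1=5)
t=2: δ = [3.840e-04, 1.280e-04, 3.600e-04, 1.440e-04]  ψ = [1, 1, 0, 0]  (obs o_2=0)
t=3: δ = [3.072e-05, 2.880e-05, 3.840e-05, 1.152e-05]  ψ = [1, 2, 0, 0]  (obs o_3=3)
t=4: δ = [1.728e-06, 1.536e-06, 4.608e-06, 1.843e-06]  ψ = [1, 2, 0, 0]  (obs o_4=0)
t=5: δ = [9.216e-08, 3.686e-07, 1.382e-07, 1.037e-07]  ψ = [1, 2, 2, 0]  (obs o_5=5)
t=6: δ = [2.212e-08, 7.373e-09, 4.608e-09, 7.373e-09]  ψ = [1, 1, 0, 1]  (obs o_6=1)
backtrack: best end state = 0; path = [2, 1, 1, 0, 2, 1, 0]

path = [2, 1, 1, 0, 2, 1, 0]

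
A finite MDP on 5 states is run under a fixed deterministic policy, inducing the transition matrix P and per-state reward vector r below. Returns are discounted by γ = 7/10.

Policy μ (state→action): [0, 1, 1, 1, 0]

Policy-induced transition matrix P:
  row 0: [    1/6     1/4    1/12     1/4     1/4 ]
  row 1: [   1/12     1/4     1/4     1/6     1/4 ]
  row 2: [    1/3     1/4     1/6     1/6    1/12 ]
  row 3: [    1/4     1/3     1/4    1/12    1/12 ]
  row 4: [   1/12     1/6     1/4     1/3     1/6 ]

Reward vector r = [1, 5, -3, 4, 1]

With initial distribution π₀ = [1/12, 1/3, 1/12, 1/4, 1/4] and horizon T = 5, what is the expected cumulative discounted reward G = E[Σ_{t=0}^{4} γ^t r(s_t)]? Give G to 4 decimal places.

G = 5.8182

t=0: π = [0.0833, 0.3333, 0.0833, 0.2500, 0.2500], E[r] = 2.7500, γ^t·E[r] = 2.750000, running G = 2.750000
t=1: π = [0.1528, 0.2500, 0.2292, 0.1944, 0.1736], E[r] = 1.6667, γ^t·E[r] = 1.166667, running G = 3.916667
t=2: π = [0.1858, 0.2517, 0.2054, 0.1921, 0.1649], E[r] = 1.7616, γ^t·E[r] = 0.863171, running G = 4.779838
t=3: π = [0.1822, 0.2523, 0.2019, 0.1936, 0.1700], E[r] = 1.7823, γ^t·E[r] = 0.611316, running G = 5.391154
t=4: π = [0.1813, 0.2520, 0.2028, 0.1940, 0.1699], E[r] = 1.7788, γ^t·E[r] = 0.427087, running G = 5.818241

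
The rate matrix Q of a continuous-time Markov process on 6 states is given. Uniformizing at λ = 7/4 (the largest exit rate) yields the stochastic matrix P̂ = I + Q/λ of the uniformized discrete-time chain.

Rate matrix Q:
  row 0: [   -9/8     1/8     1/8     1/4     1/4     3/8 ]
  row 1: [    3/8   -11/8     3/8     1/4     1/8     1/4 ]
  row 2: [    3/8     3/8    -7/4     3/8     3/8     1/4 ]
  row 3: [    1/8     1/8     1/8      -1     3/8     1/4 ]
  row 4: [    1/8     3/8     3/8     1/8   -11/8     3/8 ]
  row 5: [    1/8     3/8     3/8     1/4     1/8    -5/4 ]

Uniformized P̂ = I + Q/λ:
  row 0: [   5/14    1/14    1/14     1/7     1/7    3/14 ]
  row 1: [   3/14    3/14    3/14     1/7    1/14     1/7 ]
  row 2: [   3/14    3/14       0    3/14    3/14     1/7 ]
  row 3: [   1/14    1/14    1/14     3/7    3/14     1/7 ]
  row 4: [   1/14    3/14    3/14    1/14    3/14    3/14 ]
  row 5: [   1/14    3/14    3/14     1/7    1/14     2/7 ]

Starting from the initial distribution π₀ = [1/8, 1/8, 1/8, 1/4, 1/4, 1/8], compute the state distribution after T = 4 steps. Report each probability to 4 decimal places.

t=0: π = [0.1250, 0.1250, 0.1250, 0.2500, 0.2500, 0.1250]
t=1: π = [0.1429, 0.1607, 0.1339, 0.2054, 0.1696, 0.1875]
t=2: π = [0.1543, 0.1645, 0.1358, 0.1990, 0.1543, 0.1920]
t=3: π = [0.1584, 0.1638, 0.1347, 0.1984, 0.1523, 0.1923]
t=4: π = [0.1593, 0.1633, 0.1344, 0.1983, 0.1521, 0.1925]

π = [0.1593, 0.1633, 0.1344, 0.1983, 0.1521, 0.1925]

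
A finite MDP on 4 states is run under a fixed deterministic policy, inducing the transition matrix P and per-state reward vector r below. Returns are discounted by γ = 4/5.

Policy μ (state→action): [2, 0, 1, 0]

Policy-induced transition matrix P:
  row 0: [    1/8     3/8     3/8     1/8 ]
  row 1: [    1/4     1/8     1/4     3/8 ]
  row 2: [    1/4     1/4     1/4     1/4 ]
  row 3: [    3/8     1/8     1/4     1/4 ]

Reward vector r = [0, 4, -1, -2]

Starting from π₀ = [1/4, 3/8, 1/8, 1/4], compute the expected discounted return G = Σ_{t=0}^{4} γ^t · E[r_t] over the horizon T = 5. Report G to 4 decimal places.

t=0: π = [0.2500, 0.3750, 0.1250, 0.2500], E[r] = 0.8750, γ^t·E[r] = 0.875000, running G = 0.875000
t=1: π = [0.2500, 0.2031, 0.2813, 0.2656], E[r] = 0.0000, γ^t·E[r] = 0.000000, running G = 0.875000
t=2: π = [0.2520, 0.2227, 0.2813, 0.2441], E[r] = 0.1211, γ^t·E[r] = 0.077500, running G = 0.952500
t=3: π = [0.2490, 0.2231, 0.2815, 0.2463], E[r] = 0.1184, γ^t·E[r] = 0.060625, running G = 1.013125
t=4: π = [0.2497, 0.2224, 0.2811, 0.2468], E[r] = 0.1151, γ^t·E[r] = 0.047150, running G = 1.060275

G = 1.0603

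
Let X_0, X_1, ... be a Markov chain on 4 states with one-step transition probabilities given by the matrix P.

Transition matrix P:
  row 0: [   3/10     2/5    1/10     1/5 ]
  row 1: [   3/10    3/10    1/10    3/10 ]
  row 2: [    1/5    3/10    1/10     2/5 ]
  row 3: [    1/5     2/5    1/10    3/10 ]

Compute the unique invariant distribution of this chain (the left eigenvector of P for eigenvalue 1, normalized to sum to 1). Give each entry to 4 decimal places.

π = [0.2616, 0.3545, 0.1000, 0.2838]

Balance equations π_j = Σ_i π_i·P[i][j]:
  π_0 = 3/10·π_0 + 3/10·π_1 + 1/5·π_2 + 1/5·π_3
  π_1 = 2/5·π_0 + 3/10·π_1 + 3/10·π_2 + 2/5·π_3
  π_2 = 1/10·π_0 + 1/10·π_1 + 1/10·π_2 + 1/10·π_3
  normalize: π_0 + π_1 + π_2 + π_3 = 1
Solving the linear system gives exactly π = [259/990, 39/110, 1/10, 281/990].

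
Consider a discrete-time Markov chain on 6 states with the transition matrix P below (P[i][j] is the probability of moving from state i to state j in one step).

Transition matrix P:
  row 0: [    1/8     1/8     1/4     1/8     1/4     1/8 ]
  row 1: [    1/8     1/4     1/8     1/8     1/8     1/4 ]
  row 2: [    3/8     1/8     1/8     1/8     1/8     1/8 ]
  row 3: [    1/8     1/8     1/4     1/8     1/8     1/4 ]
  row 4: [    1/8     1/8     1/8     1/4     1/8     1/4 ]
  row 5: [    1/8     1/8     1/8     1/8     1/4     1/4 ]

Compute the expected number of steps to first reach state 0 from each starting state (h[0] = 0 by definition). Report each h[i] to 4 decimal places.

h = [0.0000, 6.2205, 4.6658, 6.0262, 6.1962, 6.2175]

First-step conditioning: h[0] = 0; for i ≠ 0, h[i] = 1 + Σ_k P[i][k]·h[k].
  h[1] = 1 + 1/4·h[1] + 1/8·h[2] + 1/8·h[3] + 1/8·h[4] + 1/4·h[5]
  h[2] = 1 + 1/8·h[1] + 1/8·h[2] + 1/8·h[3] + 1/8·h[4] + 1/8·h[5]
  h[3] = 1 + 1/8·h[1] + 1/4·h[2] + 1/8·h[3] + 1/8·h[4] + 1/4·h[5]
  h[4] = 1 + 1/8·h[1] + 1/8·h[2] + 1/4·h[3] + 1/8·h[4] + 1/4·h[5]
  h[5] = 1 + 1/8·h[1] + 1/8·h[2] + 1/8·h[3] + 1/4·h[4] + 1/4·h[5]
Solving the 5×5 linear system over states ≠ 0 gives exactly h = [0, 32776/5269, 24584/5269, 31752/5269, 2968/479, 32760/5269] (h[0] = 0 is the target).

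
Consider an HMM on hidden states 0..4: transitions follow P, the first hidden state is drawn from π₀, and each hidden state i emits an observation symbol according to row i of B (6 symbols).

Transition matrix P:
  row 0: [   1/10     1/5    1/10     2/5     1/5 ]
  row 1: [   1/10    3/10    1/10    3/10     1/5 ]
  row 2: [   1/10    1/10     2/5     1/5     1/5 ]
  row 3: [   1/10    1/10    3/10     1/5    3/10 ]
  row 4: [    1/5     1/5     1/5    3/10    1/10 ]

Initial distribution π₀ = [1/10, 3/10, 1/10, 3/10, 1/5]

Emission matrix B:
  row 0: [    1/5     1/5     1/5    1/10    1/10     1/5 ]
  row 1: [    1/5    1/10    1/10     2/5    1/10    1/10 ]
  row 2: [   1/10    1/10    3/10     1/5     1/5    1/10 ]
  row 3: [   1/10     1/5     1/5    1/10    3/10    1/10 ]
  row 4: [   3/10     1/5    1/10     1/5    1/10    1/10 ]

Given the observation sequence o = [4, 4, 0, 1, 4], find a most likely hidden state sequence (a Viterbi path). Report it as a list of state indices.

path = [3, 3, 4, 0, 3]

t=0: δ = [1.000e-02, 3.000e-02, 2.000e-02, 9.000e-02, 2.000e-02]  (obs o_0=4)
t=1: δ = [9.000e-04, 9.000e-04, 5.400e-03, 5.400e-03, 2.700e-03]  ψ = [3, 1, 3, 3, 3]  (obs o_1=4)
t=2: δ = [1.080e-04, 1.080e-04, 2.160e-04, 1.080e-04, 4.860e-04]  ψ = [2, 2, 2, 2, 3]  (obs o_2=0)
t=3: δ = [1.944e-05, 9.720e-06, 9.720e-06, 2.916e-05, 9.720e-06]  ψ = [4, 4, 4, 4, 4]  (obs o_3=1)
t=4: δ = [2.916e-07, 3.888e-07, 1.750e-06, 2.333e-06, 8.748e-07]  ψ = [3, 0, 3, 0, 3]  (obs o_4=4)
backtrack: best end state = 3; path = [3, 3, 4, 0, 3]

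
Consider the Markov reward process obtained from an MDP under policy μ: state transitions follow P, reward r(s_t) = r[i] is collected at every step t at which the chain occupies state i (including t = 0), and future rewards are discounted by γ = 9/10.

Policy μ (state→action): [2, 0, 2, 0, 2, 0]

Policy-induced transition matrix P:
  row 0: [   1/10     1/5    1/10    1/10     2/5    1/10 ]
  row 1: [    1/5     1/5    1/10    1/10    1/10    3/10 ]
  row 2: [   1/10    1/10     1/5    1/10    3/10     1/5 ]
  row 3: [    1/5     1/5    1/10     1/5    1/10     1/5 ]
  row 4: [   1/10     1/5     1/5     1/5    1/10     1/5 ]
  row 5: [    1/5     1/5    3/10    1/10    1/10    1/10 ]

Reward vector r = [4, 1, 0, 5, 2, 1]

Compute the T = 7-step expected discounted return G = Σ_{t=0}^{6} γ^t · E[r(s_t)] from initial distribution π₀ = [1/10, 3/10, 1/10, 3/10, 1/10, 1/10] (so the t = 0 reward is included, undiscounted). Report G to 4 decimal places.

G = 10.9473

t=0: π = [0.1000, 0.3000, 0.1000, 0.3000, 0.1000, 0.1000], E[r] = 2.5000, γ^t·E[r] = 2.500000, running G = 2.500000
t=1: π = [0.1700, 0.1900, 0.1400, 0.1400, 0.1500, 0.2100], E[r] = 2.0800, γ^t·E[r] = 1.872000, running G = 4.372000
t=2: π = [0.1540, 0.1860, 0.1710, 0.1290, 0.1790, 0.1810], E[r] = 1.9860, γ^t·E[r] = 1.608660, running G = 5.980660
t=3: π = [0.1496, 0.1829, 0.1712, 0.1308, 0.1804, 0.1851], E[r] = 1.9812, γ^t·E[r] = 1.444295, running G = 7.424955
t=4: π = [0.1499, 0.1829, 0.1722, 0.1311, 0.1791, 0.1848], E[r] = 1.9811, γ^t·E[r] = 1.299773, running G = 8.724728
t=5: π = [0.1499, 0.1828, 0.1721, 0.1310, 0.1794, 0.1848], E[r] = 1.9810, γ^t·E[r] = 1.169789, running G = 9.894517
t=6: π = [0.1499, 0.1828, 0.1721, 0.1310, 0.1794, 0.1848], E[r] = 1.9810, γ^t·E[r] = 1.052799, running G = 10.947316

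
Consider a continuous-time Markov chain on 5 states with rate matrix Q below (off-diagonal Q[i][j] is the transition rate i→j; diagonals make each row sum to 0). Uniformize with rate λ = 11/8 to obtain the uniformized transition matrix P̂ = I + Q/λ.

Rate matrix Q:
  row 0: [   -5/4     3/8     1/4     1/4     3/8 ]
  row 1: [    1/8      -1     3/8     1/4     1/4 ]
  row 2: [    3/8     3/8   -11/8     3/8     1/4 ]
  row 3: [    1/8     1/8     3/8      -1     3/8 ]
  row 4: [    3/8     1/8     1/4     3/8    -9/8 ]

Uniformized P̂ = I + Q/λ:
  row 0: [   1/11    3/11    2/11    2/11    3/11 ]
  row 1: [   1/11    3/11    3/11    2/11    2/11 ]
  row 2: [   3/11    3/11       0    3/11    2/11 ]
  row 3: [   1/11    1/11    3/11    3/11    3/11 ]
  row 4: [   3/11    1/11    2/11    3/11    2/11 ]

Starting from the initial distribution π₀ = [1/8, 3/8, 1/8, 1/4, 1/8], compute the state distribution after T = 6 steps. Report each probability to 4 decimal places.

π = [0.1647, 0.1892, 0.1869, 0.2406, 0.2186]

t=0: π = [0.1250, 0.3750, 0.1250, 0.2500, 0.1250]
t=1: π = [0.1364, 0.2045, 0.2159, 0.2273, 0.2159]
t=2: π = [0.1694, 0.1921, 0.1818, 0.2417, 0.2149]
t=3: π = [0.1630, 0.1897, 0.1882, 0.2399, 0.2192]
t=4: π = [0.1650, 0.1893, 0.1867, 0.2407, 0.2184]
t=5: π = [0.1646, 0.1893, 0.1870, 0.2405, 0.2187]
t=6: π = [0.1647, 0.1892, 0.1869, 0.2406, 0.2186]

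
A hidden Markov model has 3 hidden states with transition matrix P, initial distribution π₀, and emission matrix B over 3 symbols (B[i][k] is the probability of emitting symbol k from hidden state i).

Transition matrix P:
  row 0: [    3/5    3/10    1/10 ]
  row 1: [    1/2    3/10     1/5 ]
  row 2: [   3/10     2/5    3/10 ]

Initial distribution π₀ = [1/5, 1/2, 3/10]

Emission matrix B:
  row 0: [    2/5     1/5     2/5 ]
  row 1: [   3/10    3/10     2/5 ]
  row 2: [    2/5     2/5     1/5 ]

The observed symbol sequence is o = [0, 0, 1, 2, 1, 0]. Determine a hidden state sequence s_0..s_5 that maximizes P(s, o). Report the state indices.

t=0: δ = [8.000e-02, 1.500e-01, 1.200e-01]  (obs o_0=0)
t=1: δ = [3.000e-02, 1.440e-02, 1.440e-02]  ψ = [1, 2, 2]  (obs o_1=0)
t=2: δ = [3.600e-03, 2.700e-03, 1.728e-03]  ψ = [0, 0, 2]  (obs o_2=1)
t=3: δ = [8.640e-04, 4.320e-04, 1.080e-04]  ψ = [0, 0, 1]  (obs o_3=2)
t=4: δ = [1.037e-04, 7.776e-05, 3.456e-05]  ψ = [0, 0, 0]  (obs o_4=1)
t=5: δ = [2.488e-05, 9.331e-06, 6.221e-06]  ψ = [0, 0, 1]  (obs o_5=0)
backtrack: best end state = 0; path = [1, 0, 0, 0, 0, 0]

path = [1, 0, 0, 0, 0, 0]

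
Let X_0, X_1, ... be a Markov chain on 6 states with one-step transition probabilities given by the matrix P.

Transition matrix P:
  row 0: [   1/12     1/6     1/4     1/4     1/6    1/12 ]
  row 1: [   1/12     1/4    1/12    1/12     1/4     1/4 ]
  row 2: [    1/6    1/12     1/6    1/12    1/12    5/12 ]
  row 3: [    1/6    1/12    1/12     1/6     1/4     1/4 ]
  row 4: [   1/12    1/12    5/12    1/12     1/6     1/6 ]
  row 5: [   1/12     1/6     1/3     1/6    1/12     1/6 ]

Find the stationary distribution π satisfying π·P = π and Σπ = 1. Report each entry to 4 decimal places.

Balance equations π_j = Σ_i π_i·P[i][j]:
  π_0 = 1/12·π_0 + 1/12·π_1 + 1/6·π_2 + 1/6·π_3 + 1/12·π_4 + 1/12·π_5
  π_1 = 1/6·π_0 + 1/4·π_1 + 1/12·π_2 + 1/12·π_3 + 1/12·π_4 + 1/6·π_5
  π_2 = 1/4·π_0 + 1/12·π_1 + 1/6·π_2 + 1/12·π_3 + 5/12·π_4 + 1/3·π_5
  π_3 = 1/4·π_0 + 1/12·π_1 + 1/12·π_2 + 1/6·π_3 + 1/12·π_4 + 1/6·π_5
  π_4 = 1/6·π_0 + 1/4·π_1 + 1/12·π_2 + 1/4·π_3 + 1/6·π_4 + 1/12·π_5
  normalize: π_0 + π_1 + π_2 + π_3 + π_4 + π_5 = 1
Solving the linear system gives exactly π = [5485/48256, 6519/48256, 11139/48256, 6425/48256, 7239/48256, 11449/48256].

π = [0.1137, 0.1351, 0.2308, 0.1331, 0.1500, 0.2373]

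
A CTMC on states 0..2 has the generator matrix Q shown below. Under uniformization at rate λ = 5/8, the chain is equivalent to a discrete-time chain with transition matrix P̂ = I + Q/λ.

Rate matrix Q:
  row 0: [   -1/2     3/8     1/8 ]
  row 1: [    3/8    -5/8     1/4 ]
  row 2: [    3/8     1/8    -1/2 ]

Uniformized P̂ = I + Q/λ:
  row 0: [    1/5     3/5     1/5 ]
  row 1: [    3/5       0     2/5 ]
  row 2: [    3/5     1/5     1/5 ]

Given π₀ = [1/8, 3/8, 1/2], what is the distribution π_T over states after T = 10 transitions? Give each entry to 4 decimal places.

π = [0.4285, 0.3096, 0.2619]

t=0: π = [0.1250, 0.3750, 0.5000]
t=1: π = [0.5500, 0.1750, 0.2750]
t=2: π = [0.3800, 0.3850, 0.2350]
t=3: π = [0.4480, 0.2750, 0.2770]
t=4: π = [0.4208, 0.3242, 0.2550]
t=5: π = [0.4317, 0.3035, 0.2648]
t=6: π = [0.4273, 0.3120, 0.2607]
t=7: π = [0.4291, 0.3085, 0.2624]
t=8: π = [0.4284, 0.3099, 0.2617]
t=9: π = [0.4287, 0.3094, 0.2620]
t=10: π = [0.4285, 0.3096, 0.2619]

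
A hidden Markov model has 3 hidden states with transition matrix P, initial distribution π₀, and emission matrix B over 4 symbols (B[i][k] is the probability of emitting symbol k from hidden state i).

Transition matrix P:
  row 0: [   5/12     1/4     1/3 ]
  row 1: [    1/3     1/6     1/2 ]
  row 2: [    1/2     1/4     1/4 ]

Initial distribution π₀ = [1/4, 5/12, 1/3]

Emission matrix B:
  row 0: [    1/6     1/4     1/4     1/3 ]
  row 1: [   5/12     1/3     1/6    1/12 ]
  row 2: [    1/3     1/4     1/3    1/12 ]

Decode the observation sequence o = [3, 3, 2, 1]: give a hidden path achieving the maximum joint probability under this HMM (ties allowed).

t=0: δ = [8.333e-02, 3.472e-02, 2.778e-02]  (obs o_0=3)
t=1: δ = [1.157e-02, 1.736e-03, 2.315e-03]  ψ = [0, 0, 0]  (obs o_1=3)
t=2: δ = [1.206e-03, 4.823e-04, 1.286e-03]  ψ = [0, 0, 0]  (obs o_2=2)
t=3: δ = [1.608e-04, 1.072e-04, 1.005e-04]  ψ = [2, 2, 0]  (obs o_3=1)
backtrack: best end state = 0; path = [0, 0, 2, 0]

path = [0, 0, 2, 0]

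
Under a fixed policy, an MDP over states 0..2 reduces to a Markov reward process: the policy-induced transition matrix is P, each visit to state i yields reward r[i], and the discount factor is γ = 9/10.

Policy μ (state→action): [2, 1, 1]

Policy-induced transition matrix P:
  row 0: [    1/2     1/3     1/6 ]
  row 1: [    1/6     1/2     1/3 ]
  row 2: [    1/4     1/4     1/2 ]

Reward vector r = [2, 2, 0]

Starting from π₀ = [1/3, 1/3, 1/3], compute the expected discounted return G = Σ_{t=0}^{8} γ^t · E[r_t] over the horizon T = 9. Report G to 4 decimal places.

t=0: π = [0.3333, 0.3333, 0.3333], E[r] = 1.3333, γ^t·E[r] = 1.333333, running G = 1.333333
t=1: π = [0.3056, 0.3611, 0.3333], E[r] = 1.3333, γ^t·E[r] = 1.200000, running G = 2.533333
t=2: π = [0.2963, 0.3657, 0.3380], E[r] = 1.3241, γ^t·E[r] = 1.072500, running G = 3.605833
t=3: π = [0.2936, 0.3661, 0.3403], E[r] = 1.3194, γ^t·E[r] = 0.961875, running G = 4.567708
t=4: π = [0.2929, 0.3660, 0.3411], E[r] = 1.3178, γ^t·E[r] = 0.864591, running G = 5.432299
t=5: π = [0.2927, 0.3659, 0.3414], E[r] = 1.3173, γ^t·E[r] = 0.777828, running G = 6.210127
t=6: π = [0.2927, 0.3659, 0.3414], E[r] = 1.3171, γ^t·E[r] = 0.699970, running G = 6.910097
t=7: π = [0.2927, 0.3659, 0.3415], E[r] = 1.3171, γ^t·E[r] = 0.629956, running G = 7.540053
t=8: π = [0.2927, 0.3659, 0.3415], E[r] = 1.3171, γ^t·E[r] = 0.566957, running G = 8.107011

G = 8.1070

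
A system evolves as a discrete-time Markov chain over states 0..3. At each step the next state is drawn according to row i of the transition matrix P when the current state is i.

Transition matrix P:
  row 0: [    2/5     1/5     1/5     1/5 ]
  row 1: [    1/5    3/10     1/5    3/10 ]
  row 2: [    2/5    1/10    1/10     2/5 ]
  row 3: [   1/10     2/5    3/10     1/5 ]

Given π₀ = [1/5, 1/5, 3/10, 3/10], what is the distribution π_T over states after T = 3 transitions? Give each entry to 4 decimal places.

π = [0.2683, 0.2583, 0.2057, 0.2677]

t=0: π = [0.2000, 0.2000, 0.3000, 0.3000]
t=1: π = [0.2700, 0.2500, 0.2000, 0.2800]
t=2: π = [0.2660, 0.2610, 0.2080, 0.2650]
t=3: π = [0.2683, 0.2583, 0.2057, 0.2677]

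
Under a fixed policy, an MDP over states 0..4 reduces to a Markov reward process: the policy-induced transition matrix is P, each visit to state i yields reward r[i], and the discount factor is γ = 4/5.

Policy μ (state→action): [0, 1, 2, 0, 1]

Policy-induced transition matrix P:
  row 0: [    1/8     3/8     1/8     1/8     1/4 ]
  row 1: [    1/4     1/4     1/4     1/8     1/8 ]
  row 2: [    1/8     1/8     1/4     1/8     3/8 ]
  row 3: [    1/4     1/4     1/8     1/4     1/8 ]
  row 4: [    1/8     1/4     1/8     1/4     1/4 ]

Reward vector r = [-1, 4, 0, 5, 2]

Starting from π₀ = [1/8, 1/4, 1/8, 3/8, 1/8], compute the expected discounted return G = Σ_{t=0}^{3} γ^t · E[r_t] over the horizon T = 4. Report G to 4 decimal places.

G = 7.1399

t=0: π = [0.1250, 0.2500, 0.1250, 0.3750, 0.1250], E[r] = 3.0000, γ^t·E[r] = 3.000000, running G = 3.000000
t=1: π = [0.2031, 0.2500, 0.1719, 0.1875, 0.1875], E[r] = 2.1094, γ^t·E[r] = 1.687500, running G = 4.687500
t=2: π = [0.1797, 0.2539, 0.1777, 0.1719, 0.2168], E[r] = 2.1289, γ^t·E[r] = 1.362500, running G = 6.050000
t=3: π = [0.1782, 0.2502, 0.1790, 0.1736, 0.2190], E[r] = 2.1287, γ^t·E[r] = 1.089875, running G = 7.139875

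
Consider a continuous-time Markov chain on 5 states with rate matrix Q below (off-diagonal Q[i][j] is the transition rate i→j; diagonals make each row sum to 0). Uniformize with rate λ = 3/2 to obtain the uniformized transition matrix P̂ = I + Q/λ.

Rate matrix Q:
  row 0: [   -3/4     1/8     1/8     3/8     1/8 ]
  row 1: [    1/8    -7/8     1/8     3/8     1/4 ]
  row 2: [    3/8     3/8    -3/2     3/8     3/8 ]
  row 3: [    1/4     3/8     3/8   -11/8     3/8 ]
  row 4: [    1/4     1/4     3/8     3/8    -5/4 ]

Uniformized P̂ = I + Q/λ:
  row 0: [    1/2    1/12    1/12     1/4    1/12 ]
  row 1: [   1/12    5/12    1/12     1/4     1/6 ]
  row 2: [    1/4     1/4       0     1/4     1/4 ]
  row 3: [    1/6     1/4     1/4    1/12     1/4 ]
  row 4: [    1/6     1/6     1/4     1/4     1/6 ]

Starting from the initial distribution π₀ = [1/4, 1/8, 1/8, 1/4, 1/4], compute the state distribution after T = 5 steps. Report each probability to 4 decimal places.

π = [0.2382, 0.2345, 0.1370, 0.2143, 0.1760]

t=0: π = [0.2500, 0.1250, 0.1250, 0.2500, 0.2500]
t=1: π = [0.2500, 0.2083, 0.1563, 0.2083, 0.1771]
t=2: π = [0.2457, 0.2283, 0.1345, 0.2153, 0.1762]
t=3: π = [0.2407, 0.2324, 0.1374, 0.2141, 0.1753]
t=4: π = [0.2390, 0.2340, 0.1368, 0.2143, 0.1759]
t=5: π = [0.2382, 0.2345, 0.1370, 0.2143, 0.1760]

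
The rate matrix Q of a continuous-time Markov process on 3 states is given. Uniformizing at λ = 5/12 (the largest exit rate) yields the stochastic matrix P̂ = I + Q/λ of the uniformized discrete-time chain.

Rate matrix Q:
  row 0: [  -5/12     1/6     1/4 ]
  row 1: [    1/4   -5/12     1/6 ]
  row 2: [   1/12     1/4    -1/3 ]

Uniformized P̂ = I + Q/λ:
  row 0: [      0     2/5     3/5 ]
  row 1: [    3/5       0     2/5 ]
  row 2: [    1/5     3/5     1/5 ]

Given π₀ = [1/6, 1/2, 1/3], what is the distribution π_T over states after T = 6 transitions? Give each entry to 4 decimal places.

π = [0.2803, 0.3389, 0.3808]

t=0: π = [0.1667, 0.5000, 0.3333]
t=1: π = [0.3667, 0.2667, 0.3667]
t=2: π = [0.2333, 0.3667, 0.4000]
t=3: π = [0.3000, 0.3333, 0.3667]
t=4: π = [0.2733, 0.3400, 0.3867]
t=5: π = [0.2813, 0.3413, 0.3773]
t=6: π = [0.2803, 0.3389, 0.3808]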